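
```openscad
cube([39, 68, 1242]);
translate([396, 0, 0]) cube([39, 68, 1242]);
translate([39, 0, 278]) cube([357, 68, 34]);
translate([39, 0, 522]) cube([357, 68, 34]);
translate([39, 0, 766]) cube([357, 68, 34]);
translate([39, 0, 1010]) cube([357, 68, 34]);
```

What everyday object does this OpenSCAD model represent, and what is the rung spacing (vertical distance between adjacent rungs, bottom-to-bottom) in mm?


A ladder. The rung spacing is 244 mm.

Two tall 39×68 posts with 4 short bars between them — a ladder. Adjacent rungs sit at z = 278 and z = 522, so the spacing is 522 − 278 = 244 mm.


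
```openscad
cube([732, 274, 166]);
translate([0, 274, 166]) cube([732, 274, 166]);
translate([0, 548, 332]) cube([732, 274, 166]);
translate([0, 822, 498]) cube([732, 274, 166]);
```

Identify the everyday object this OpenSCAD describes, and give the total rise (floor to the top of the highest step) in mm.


A staircase. The total rise is 664 mm.

4 identical blocks, each offset up and back from the previous — a staircase. Each step is 166 mm tall and there are 4 of them, so the total rise is 4 × 166 = 664 mm.


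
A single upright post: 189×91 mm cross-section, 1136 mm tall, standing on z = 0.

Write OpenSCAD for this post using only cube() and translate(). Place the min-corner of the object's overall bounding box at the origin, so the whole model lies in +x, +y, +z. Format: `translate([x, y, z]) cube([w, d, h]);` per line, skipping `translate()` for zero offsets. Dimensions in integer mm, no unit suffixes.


cube([189, 91, 1136]);


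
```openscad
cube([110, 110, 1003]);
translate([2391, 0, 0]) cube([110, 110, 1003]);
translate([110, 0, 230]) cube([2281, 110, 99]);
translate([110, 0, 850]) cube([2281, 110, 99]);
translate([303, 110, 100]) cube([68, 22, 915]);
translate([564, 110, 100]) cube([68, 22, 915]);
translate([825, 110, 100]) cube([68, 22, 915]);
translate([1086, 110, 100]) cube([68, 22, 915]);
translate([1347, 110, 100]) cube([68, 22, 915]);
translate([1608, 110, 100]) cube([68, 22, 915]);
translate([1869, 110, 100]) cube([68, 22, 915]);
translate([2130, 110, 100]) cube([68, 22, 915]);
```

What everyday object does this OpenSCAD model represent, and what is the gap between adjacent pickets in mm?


A fence section. The picket gap is 193 mm.

Two posts, two rails, 8 pickets — a fence section. Span 2281 mm holds 8 pickets of 68 mm with 9 equal gaps: ⌊(2281 − 8·68) / 9⌋ = 193 mm.


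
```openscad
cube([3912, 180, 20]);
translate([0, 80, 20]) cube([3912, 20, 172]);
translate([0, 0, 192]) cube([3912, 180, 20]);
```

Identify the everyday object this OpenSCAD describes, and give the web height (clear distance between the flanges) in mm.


An I-beam. The web height is 172 mm.

Two wide flanges with a thin centred web — an I-beam. Overall 212 mm minus two 20 mm flanges gives a web of 212 − 2·20 = 172 mm.


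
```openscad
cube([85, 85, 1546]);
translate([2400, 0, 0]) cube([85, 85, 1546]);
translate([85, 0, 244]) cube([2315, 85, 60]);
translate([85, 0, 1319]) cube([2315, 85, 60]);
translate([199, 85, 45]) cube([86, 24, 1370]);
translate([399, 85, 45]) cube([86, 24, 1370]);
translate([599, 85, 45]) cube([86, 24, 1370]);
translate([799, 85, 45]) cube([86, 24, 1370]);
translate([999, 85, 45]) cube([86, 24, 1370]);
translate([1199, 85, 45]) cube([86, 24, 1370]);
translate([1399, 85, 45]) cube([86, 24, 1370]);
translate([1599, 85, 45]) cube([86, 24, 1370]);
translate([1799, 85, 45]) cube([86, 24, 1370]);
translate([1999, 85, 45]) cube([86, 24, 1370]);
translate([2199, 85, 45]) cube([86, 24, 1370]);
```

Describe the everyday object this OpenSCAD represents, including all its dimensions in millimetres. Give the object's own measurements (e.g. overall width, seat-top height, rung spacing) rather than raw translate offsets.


A fence section. Two 85×85 mm posts, 1546 mm tall, stand on the floor with a clear span of 2315 mm between their inner faces. Two horizontal rails of 85×60 mm section span the gap between the posts with their undersides at z = 244 mm and z = 1319 mm, flush with the posts' −y face. 11 pickets, each 86 mm wide, 24 mm thick and 1370 mm tall, are fixed to the +y face of the rails with their bottoms at z = 45 mm, spaced across the span with a 114 mm gap after the −x post and between neighbouring pickets, with 115 mm left before the +x post.


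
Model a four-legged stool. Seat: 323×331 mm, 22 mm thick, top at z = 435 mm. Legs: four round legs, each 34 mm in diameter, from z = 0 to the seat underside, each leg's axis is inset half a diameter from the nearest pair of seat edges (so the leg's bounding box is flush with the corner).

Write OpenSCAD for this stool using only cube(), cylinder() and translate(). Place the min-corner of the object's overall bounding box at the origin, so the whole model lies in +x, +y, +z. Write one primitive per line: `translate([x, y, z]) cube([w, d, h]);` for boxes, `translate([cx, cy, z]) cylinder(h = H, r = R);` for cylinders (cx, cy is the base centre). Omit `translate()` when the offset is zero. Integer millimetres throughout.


translate([0, 0, 413]) cube([323, 331, 22]);
translate([17, 17, 0]) cylinder(h = 413, r = 17);
translate([306, 17, 0]) cylinder(h = 413, r = 17);
translate([17, 314, 0]) cylinder(h = 413, r = 17);
translate([306, 314, 0]) cylinder(h = 413, r = 17);


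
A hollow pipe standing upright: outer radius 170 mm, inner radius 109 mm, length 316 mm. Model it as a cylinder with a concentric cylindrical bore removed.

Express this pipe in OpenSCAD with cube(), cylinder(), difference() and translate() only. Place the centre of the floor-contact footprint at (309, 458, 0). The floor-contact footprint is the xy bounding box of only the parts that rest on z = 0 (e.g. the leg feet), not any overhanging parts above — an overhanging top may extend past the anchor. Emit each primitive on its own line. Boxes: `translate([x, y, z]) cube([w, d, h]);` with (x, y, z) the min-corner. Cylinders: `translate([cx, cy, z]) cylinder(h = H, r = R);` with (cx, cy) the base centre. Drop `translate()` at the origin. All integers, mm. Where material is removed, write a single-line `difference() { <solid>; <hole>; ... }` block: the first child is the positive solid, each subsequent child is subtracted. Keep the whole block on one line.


difference() { translate([309, 458, 0]) cylinder(h = 316, r = 170); translate([309, 458, 0]) cylinder(h = 316, r = 109); }


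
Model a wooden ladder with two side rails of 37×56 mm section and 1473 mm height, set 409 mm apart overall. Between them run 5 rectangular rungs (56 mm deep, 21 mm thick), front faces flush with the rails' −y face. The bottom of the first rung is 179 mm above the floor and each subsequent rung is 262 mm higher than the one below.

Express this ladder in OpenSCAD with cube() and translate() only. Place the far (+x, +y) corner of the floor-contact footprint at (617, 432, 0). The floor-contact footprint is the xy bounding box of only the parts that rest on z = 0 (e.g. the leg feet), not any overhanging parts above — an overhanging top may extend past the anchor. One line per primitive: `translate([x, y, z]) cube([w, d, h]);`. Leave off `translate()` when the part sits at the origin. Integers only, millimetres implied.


translate([208, 376, 0]) cube([37, 56, 1473]);
translate([580, 376, 0]) cube([37, 56, 1473]);
translate([245, 376, 179]) cube([335, 56, 21]);
translate([245, 376, 441]) cube([335, 56, 21]);
translate([245, 376, 703]) cube([335, 56, 21]);
translate([245, 376, 965]) cube([335, 56, 21]);
translate([245, 376, 1227]) cube([335, 56, 21]);


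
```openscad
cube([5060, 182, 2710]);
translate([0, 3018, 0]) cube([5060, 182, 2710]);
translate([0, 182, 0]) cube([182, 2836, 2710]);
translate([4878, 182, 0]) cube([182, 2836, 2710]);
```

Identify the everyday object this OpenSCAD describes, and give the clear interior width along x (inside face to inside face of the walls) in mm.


A house (or room) frame. The interior width is 4696 mm.

Four 2710 mm walls enclosing a rectangle with no floor or roof — a room or house frame. Outside width is 5060 mm and wall thickness is 182 mm, so the interior width is 5060 − 2 × 182 = 4696 mm.


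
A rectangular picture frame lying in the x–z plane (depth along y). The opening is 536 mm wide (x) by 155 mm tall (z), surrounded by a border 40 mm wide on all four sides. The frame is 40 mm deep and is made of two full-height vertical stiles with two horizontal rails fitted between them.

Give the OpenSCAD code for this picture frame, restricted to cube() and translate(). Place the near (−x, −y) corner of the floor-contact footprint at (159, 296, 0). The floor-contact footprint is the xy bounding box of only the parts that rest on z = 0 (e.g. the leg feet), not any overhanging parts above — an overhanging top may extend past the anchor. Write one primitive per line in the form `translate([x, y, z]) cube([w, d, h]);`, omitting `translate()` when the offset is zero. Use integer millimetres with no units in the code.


translate([159, 296, 0]) cube([40, 40, 235]);
translate([735, 296, 0]) cube([40, 40, 235]);
translate([199, 296, 0]) cube([536, 40, 40]);
translate([199, 296, 195]) cube([536, 40, 40]);


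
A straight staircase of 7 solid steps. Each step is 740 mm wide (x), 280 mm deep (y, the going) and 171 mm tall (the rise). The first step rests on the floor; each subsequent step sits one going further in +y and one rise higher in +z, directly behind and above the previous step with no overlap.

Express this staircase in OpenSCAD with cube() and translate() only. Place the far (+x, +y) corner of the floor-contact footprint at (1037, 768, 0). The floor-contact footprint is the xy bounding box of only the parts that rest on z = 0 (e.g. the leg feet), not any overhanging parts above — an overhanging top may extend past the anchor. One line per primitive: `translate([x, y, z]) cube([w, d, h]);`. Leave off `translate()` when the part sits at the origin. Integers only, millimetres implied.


translate([297, 488, 0]) cube([740, 280, 171]);
translate([297, 768, 171]) cube([740, 280, 171]);
translate([297, 1048, 342]) cube([740, 280, 171]);
translate([297, 1328, 513]) cube([740, 280, 171]);
translate([297, 1608, 684]) cube([740, 280, 171]);
translate([297, 1888, 855]) cube([740, 280, 171]);
translate([297, 2168, 1026]) cube([740, 280, 171]);


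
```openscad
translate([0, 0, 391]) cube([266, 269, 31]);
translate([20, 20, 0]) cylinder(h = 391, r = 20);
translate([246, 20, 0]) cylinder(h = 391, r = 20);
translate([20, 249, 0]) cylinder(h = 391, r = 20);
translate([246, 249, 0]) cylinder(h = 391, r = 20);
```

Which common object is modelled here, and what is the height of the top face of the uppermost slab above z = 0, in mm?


A stool. The seat height is 422 mm.

A 266×269×31 slab at z = 391 on four corner cylinders — a stool. The seat top is 391 + 31 = 422 mm.


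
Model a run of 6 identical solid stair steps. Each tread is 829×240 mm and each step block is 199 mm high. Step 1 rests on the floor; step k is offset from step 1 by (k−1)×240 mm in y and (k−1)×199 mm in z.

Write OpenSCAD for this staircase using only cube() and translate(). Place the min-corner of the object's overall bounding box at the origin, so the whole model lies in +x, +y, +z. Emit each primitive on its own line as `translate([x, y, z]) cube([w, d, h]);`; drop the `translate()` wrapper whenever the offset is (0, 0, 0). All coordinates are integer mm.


cube([829, 240, 199]);
translate([0, 240, 199]) cube([829, 240, 199]);
translate([0, 480, 398]) cube([829, 240, 199]);
translate([0, 720, 597]) cube([829, 240, 199]);
translate([0, 960, 796]) cube([829, 240, 199]);
translate([0, 1200, 995]) cube([829, 240, 199]);


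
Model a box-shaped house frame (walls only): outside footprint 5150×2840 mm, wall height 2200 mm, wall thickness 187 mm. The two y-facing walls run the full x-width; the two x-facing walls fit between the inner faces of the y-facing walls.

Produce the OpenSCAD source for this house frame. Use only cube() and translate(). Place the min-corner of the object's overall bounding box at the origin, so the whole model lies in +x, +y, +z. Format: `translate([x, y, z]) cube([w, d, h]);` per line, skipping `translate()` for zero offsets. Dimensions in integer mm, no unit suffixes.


cube([5150, 187, 2200]);
translate([0, 2653, 0]) cube([5150, 187, 2200]);
translate([0, 187, 0]) cube([187, 2466, 2200]);
translate([4963, 187, 0]) cube([187, 2466, 2200]);


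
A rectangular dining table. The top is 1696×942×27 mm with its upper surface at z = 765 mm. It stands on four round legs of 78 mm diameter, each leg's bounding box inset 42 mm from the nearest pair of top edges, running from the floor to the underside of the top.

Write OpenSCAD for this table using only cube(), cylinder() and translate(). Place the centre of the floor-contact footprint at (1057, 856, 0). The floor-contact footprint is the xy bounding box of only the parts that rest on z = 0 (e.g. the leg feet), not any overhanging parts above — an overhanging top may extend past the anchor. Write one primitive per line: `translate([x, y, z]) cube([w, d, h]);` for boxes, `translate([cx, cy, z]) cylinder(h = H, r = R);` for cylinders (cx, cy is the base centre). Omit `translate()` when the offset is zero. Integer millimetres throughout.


translate([209, 385, 738]) cube([1696, 942, 27]);
translate([290, 466, 0]) cylinder(h = 738, r = 39);
translate([1824, 466, 0]) cylinder(h = 738, r = 39);
translate([290, 1246, 0]) cylinder(h = 738, r = 39);
translate([1824, 1246, 0]) cylinder(h = 738, r = 39);


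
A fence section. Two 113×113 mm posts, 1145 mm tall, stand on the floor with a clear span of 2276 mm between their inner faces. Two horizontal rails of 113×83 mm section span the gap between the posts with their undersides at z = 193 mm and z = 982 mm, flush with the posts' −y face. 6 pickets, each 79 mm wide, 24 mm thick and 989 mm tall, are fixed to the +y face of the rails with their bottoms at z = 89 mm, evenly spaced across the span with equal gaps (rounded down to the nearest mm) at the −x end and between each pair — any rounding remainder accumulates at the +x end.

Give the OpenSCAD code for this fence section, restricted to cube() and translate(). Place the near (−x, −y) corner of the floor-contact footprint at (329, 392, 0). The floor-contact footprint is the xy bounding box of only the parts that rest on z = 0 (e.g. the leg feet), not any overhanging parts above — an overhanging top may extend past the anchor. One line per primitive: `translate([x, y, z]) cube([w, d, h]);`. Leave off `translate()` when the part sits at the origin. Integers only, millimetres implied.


translate([329, 392, 0]) cube([113, 113, 1145]);
translate([2718, 392, 0]) cube([113, 113, 1145]);
translate([442, 392, 193]) cube([2276, 113, 83]);
translate([442, 392, 982]) cube([2276, 113, 83]);
translate([699, 505, 89]) cube([79, 24, 989]);
translate([1035, 505, 89]) cube([79, 24, 989]);
translate([1371, 505, 89]) cube([79, 24, 989]);
translate([1707, 505, 89]) cube([79, 24, 989]);
translate([2043, 505, 89]) cube([79, 24, 989]);
translate([2379, 505, 89]) cube([79, 24, 989]);


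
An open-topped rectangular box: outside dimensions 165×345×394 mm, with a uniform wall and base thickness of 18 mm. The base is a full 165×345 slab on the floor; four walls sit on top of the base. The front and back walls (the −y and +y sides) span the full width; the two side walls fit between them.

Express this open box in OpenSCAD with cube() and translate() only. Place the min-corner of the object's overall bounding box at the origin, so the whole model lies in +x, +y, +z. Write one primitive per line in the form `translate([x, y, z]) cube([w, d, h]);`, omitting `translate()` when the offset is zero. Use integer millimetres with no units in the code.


cube([165, 345, 18]);
translate([0, 0, 18]) cube([165, 18, 376]);
translate([0, 327, 18]) cube([165, 18, 376]);
translate([0, 18, 18]) cube([18, 309, 376]);
translate([147, 18, 18]) cube([18, 309, 376]);


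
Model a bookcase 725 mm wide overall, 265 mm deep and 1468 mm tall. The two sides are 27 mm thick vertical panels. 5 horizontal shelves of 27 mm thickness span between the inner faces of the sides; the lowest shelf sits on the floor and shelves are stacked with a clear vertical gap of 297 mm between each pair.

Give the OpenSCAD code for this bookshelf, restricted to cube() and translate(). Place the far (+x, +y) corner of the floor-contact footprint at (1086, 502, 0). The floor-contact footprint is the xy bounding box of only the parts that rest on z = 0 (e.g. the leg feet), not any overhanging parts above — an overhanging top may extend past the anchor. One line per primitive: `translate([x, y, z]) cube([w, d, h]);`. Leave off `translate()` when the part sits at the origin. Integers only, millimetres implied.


translate([361, 237, 0]) cube([27, 265, 1468]);
translate([1059, 237, 0]) cube([27, 265, 1468]);
translate([388, 237, 0]) cube([671, 265, 27]);
translate([388, 237, 324]) cube([671, 265, 27]);
translate([388, 237, 648]) cube([671, 265, 27]);
translate([388, 237, 972]) cube([671, 265, 27]);
translate([388, 237, 1296]) cube([671, 265, 27]);


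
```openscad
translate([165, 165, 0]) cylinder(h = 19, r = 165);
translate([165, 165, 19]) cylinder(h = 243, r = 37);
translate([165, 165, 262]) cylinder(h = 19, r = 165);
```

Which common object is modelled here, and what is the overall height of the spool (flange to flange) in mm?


A spool. The overall height is 281 mm.

Three coaxial cylinders, large–small–large — a spool. Two 19 mm flanges and a 243 mm core give 19 + 243 + 19 = 281 mm.


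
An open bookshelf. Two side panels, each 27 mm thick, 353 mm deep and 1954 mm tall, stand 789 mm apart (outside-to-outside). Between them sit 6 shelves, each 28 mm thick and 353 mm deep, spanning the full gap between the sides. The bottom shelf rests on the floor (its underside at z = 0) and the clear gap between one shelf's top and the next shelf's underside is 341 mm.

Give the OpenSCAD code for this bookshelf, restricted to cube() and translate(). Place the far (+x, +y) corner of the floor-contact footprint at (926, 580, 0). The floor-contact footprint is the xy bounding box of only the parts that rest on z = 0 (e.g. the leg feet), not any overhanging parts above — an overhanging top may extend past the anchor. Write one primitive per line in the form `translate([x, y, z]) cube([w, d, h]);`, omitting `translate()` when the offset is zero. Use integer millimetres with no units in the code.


translate([137, 227, 0]) cube([27, 353, 1954]);
translate([899, 227, 0]) cube([27, 353, 1954]);
translate([164, 227, 0]) cube([735, 353, 28]);
translate([164, 227, 369]) cube([735, 353, 28]);
translate([164, 227, 738]) cube([735, 353, 28]);
translate([164, 227, 1107]) cube([735, 353, 28]);
translate([164, 227, 1476]) cube([735, 353, 28]);
translate([164, 227, 1845]) cube([735, 353, 28]);


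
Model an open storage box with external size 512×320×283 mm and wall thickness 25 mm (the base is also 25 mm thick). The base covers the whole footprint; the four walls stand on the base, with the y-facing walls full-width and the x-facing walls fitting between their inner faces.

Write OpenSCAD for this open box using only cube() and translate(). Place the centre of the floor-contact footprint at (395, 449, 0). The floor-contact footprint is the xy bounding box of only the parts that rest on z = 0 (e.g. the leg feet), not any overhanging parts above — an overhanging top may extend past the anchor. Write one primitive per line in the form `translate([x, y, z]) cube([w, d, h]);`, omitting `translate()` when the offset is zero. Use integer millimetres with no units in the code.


translate([139, 289, 0]) cube([512, 320, 25]);
translate([139, 289, 25]) cube([512, 25, 258]);
translate([139, 584, 25]) cube([512, 25, 258]);
translate([139, 314, 25]) cube([25, 270, 258]);
translate([626, 314, 25]) cube([25, 270, 258]);


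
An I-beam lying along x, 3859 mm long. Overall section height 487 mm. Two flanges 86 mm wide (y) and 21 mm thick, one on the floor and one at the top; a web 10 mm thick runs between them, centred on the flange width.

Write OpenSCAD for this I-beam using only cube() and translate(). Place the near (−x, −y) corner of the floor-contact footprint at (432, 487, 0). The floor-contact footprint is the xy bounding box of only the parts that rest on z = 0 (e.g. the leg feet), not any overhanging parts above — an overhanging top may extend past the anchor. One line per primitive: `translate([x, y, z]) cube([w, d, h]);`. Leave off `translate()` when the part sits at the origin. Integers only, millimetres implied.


translate([432, 487, 0]) cube([3859, 86, 21]);
translate([432, 525, 21]) cube([3859, 10, 445]);
translate([432, 487, 466]) cube([3859, 86, 21]);


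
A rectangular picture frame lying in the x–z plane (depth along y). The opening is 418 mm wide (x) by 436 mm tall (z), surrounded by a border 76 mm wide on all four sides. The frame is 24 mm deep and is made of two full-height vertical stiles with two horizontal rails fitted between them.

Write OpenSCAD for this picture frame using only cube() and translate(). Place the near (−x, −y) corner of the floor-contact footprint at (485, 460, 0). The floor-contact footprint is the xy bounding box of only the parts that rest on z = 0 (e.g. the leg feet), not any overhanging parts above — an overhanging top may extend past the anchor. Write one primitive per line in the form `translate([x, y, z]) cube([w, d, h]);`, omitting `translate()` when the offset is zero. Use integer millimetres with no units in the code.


translate([485, 460, 0]) cube([76, 24, 588]);
translate([979, 460, 0]) cube([76, 24, 588]);
translate([561, 460, 0]) cube([418, 24, 76]);
translate([561, 460, 512]) cube([418, 24, 76]);


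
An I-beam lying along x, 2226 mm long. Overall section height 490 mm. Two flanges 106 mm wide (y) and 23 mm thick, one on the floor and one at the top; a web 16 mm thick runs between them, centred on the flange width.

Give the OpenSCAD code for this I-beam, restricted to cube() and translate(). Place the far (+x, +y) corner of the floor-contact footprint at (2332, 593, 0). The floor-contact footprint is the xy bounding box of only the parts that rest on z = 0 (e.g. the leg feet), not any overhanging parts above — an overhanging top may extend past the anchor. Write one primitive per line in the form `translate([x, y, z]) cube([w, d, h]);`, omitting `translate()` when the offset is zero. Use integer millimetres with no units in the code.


translate([106, 487, 0]) cube([2226, 106, 23]);
translate([106, 532, 23]) cube([2226, 16, 444]);
translate([106, 487, 467]) cube([2226, 106, 23]);


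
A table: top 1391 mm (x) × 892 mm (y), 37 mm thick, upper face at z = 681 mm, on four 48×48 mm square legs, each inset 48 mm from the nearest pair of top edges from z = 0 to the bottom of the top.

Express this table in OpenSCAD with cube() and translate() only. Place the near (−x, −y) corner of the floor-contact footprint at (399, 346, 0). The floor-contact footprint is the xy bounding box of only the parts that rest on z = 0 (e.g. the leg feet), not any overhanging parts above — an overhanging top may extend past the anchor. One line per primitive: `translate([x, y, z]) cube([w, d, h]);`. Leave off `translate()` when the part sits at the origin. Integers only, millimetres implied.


// leg_h = 681 - 37 = 644
translate([351, 298, 644]) cube([1391, 892, 37]);
translate([399, 346, 0]) cube([48, 48, 644]);
translate([1646, 346, 0]) cube([48, 48, 644]);
translate([399, 1094, 0]) cube([48, 48, 644]);
translate([1646, 1094, 0]) cube([48, 48, 644]);


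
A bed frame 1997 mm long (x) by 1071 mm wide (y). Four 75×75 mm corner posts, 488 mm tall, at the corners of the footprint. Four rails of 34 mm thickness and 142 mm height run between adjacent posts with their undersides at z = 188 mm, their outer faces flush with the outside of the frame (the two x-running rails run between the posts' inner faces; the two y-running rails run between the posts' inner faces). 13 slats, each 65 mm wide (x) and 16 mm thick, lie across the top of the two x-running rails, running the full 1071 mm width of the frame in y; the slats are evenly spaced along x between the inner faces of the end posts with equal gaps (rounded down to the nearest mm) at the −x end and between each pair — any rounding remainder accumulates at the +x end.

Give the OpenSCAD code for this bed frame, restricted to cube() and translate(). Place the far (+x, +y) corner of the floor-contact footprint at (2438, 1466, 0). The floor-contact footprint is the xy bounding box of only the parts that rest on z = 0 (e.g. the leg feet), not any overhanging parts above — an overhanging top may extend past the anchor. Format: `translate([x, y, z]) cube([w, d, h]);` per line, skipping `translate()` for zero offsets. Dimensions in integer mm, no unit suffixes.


translate([441, 395, 0]) cube([75, 75, 488]);
translate([441, 1391, 0]) cube([75, 75, 488]);
translate([2363, 395, 0]) cube([75, 75, 488]);
translate([2363, 1391, 0]) cube([75, 75, 488]);
translate([516, 395, 188]) cube([1847, 34, 142]);
translate([516, 1432, 188]) cube([1847, 34, 142]);
translate([441, 470, 188]) cube([34, 921, 142]);
translate([2404, 470, 188]) cube([34, 921, 142]);
translate([587, 395, 330]) cube([65, 1071, 16]);
translate([723, 395, 330]) cube([65, 1071, 16]);
translate([859, 395, 330]) cube([65, 1071, 16]);
translate([995, 395, 330]) cube([65, 1071, 16]);
translate([1131, 395, 330]) cube([65, 1071, 16]);
translate([1267, 395, 330]) cube([65, 1071, 16]);
translate([1403, 395, 330]) cube([65, 1071, 16]);
translate([1539, 395, 330]) cube([65, 1071, 16]);
translate([1675, 395, 330]) cube([65, 1071, 16]);
translate([1811, 395, 330]) cube([65, 1071, 16]);
translate([1947, 395, 330]) cube([65, 1071, 16]);
translate([2083, 395, 330]) cube([65, 1071, 16]);
translate([2219, 395, 330]) cube([65, 1071, 16]);


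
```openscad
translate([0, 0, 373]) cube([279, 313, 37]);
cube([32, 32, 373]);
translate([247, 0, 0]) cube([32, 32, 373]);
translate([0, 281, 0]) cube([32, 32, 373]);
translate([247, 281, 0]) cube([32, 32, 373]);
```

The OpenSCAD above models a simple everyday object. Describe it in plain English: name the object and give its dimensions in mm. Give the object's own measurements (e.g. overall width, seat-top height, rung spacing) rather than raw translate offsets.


A four-legged stool. The seat is a 279×313×37 mm slab whose top surface is at z = 410 mm; four square legs, each 32×32 mm in cross-section, run from the floor (z = 0) to the underside of the seat, each flush with a corner of the seat.


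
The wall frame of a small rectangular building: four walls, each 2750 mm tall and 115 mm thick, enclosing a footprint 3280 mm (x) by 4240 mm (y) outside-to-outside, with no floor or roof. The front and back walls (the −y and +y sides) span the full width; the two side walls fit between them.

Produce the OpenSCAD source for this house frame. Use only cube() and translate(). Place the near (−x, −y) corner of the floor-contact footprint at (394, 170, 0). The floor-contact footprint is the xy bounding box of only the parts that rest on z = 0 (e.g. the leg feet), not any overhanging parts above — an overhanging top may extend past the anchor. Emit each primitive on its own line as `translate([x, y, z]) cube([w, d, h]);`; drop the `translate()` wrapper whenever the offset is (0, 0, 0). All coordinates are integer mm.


translate([394, 170, 0]) cube([3280, 115, 2750]);
translate([394, 4295, 0]) cube([3280, 115, 2750]);
translate([394, 285, 0]) cube([115, 4010, 2750]);
translate([3559, 285, 0]) cube([115, 4010, 2750]);


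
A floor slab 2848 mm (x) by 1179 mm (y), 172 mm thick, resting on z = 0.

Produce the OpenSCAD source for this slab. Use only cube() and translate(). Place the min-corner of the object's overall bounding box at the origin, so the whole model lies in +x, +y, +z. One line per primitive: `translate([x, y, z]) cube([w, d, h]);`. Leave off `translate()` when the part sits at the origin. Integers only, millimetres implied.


cube([2848, 1179, 172]);


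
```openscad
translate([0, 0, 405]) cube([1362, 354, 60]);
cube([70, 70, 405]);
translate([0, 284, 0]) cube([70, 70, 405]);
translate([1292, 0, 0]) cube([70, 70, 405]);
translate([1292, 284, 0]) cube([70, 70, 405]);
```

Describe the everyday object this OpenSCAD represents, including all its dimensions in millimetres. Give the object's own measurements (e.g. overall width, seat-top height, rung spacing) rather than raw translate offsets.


A long wooden bench with a 1362 mm (x) × 354 mm (y) seat, 60 mm thick, its top surface 465 mm above the floor. Four 70 mm square legs at the seat corners, flush with the edges, run from z = 0 to the seat underside.


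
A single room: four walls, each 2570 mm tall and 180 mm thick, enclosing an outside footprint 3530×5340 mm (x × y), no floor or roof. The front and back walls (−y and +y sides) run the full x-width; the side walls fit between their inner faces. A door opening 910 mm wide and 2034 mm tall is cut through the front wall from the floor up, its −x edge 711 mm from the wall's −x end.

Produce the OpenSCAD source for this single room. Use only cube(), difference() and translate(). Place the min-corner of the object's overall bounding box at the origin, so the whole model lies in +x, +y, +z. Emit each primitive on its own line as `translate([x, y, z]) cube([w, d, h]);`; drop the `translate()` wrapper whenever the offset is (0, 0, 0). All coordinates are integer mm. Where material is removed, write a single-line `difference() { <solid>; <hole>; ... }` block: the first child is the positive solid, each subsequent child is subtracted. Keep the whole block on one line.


difference() { cube([3530, 180, 2570]); translate([711, 0, 0]) cube([910, 180, 2034]); }
translate([0, 5160, 0]) cube([3530, 180, 2570]);
translate([0, 180, 0]) cube([180, 4980, 2570]);
translate([3350, 180, 0]) cube([180, 4980, 2570]);


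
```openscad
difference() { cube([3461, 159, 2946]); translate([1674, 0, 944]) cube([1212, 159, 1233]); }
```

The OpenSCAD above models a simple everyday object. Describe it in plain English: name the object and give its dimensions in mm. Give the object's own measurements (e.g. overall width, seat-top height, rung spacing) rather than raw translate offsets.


A wall 3461 mm long (x), 159 mm thick (y), 2946 mm tall, with a rectangular window opening cut through it. The opening is 1212 mm wide and 1233 mm tall; its sill is at z = 944 mm and its near (−x) edge is 1674 mm from the wall's −x end. The opening passes through the full wall thickness.


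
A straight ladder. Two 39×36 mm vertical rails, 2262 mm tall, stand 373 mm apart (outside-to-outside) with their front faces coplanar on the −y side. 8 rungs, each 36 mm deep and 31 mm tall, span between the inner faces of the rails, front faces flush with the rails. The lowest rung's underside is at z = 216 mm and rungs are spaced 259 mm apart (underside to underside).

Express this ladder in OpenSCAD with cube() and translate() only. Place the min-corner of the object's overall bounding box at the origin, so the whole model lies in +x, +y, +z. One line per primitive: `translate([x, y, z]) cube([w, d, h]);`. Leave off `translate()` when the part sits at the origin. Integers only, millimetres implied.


cube([39, 36, 2262]);
translate([334, 0, 0]) cube([39, 36, 2262]);
translate([39, 0, 216]) cube([295, 36, 31]);
translate([39, 0, 475]) cube([295, 36, 31]);
translate([39, 0, 734]) cube([295, 36, 31]);
translate([39, 0, 993]) cube([295, 36, 31]);
translate([39, 0, 1252]) cube([295, 36, 31]);
translate([39, 0, 1511]) cube([295, 36, 31]);
translate([39, 0, 1770]) cube([295, 36, 31]);
translate([39, 0, 2029]) cube([295, 36, 31]);


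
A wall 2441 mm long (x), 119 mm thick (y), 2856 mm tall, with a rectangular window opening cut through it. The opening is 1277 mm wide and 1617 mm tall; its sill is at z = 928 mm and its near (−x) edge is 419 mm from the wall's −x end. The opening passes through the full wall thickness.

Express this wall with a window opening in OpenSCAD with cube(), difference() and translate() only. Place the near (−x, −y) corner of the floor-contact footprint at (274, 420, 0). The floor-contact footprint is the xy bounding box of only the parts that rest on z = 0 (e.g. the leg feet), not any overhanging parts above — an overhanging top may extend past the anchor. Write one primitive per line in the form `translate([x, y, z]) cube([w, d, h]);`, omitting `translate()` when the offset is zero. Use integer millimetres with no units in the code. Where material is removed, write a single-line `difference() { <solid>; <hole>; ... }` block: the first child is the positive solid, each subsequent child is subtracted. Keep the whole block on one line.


difference() { translate([274, 420, 0]) cube([2441, 119, 2856]); translate([693, 420, 928]) cube([1277, 119, 1617]); }


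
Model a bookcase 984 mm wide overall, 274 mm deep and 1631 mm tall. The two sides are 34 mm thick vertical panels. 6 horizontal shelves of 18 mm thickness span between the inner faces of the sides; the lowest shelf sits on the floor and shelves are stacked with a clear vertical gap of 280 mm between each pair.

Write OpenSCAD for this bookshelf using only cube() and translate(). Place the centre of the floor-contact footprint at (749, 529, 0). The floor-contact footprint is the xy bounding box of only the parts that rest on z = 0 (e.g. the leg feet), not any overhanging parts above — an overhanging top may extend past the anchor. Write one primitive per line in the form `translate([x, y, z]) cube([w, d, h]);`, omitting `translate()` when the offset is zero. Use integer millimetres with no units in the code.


translate([257, 392, 0]) cube([34, 274, 1631]);
translate([1207, 392, 0]) cube([34, 274, 1631]);
translate([291, 392, 0]) cube([916, 274, 18]);
translate([291, 392, 298]) cube([916, 274, 18]);
translate([291, 392, 596]) cube([916, 274, 18]);
translate([291, 392, 894]) cube([916, 274, 18]);
translate([291, 392, 1192]) cube([916, 274, 18]);
translate([291, 392, 1490]) cube([916, 274, 18]);


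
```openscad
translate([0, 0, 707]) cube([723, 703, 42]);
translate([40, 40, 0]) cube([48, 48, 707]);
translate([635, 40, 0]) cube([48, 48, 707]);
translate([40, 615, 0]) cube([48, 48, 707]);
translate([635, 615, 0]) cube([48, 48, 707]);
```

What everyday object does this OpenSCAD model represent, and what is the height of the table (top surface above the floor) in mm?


A table. The table height is 749 mm.

A 723×703×42 slab sits at z = 707 on four 48 mm square posts — a table. The top surface is at 707 + 42 = 749 mm.


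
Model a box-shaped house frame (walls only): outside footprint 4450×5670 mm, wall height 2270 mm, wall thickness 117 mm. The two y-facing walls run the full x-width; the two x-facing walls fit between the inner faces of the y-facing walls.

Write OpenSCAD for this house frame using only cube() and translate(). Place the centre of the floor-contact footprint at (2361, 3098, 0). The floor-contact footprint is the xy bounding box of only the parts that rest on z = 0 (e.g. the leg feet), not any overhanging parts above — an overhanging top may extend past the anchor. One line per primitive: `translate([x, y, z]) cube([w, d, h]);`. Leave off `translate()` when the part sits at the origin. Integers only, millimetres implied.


translate([136, 263, 0]) cube([4450, 117, 2270]);
translate([136, 5816, 0]) cube([4450, 117, 2270]);
translate([136, 380, 0]) cube([117, 5436, 2270]);
translate([4469, 380, 0]) cube([117, 5436, 2270]);


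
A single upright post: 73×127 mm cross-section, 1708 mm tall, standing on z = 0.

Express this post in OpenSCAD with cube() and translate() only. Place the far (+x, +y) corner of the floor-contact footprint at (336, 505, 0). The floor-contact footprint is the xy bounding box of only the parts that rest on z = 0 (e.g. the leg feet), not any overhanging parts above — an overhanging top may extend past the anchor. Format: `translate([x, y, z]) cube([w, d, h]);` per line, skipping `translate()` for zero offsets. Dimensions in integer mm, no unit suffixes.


translate([263, 378, 0]) cube([73, 127, 1708]);


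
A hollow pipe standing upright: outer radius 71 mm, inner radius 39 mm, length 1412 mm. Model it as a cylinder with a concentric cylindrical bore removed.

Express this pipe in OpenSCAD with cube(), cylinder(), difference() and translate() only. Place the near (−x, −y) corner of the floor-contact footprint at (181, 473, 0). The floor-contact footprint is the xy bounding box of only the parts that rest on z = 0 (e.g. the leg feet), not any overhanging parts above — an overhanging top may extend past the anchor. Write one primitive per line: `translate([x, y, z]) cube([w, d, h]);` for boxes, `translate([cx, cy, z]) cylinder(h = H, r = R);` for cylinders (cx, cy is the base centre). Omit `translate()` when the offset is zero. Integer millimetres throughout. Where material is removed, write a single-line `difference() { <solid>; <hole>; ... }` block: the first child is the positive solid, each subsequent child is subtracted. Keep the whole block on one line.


difference() { translate([252, 544, 0]) cylinder(h = 1412, r = 71); translate([252, 544, 0]) cylinder(h = 1412, r = 39); }


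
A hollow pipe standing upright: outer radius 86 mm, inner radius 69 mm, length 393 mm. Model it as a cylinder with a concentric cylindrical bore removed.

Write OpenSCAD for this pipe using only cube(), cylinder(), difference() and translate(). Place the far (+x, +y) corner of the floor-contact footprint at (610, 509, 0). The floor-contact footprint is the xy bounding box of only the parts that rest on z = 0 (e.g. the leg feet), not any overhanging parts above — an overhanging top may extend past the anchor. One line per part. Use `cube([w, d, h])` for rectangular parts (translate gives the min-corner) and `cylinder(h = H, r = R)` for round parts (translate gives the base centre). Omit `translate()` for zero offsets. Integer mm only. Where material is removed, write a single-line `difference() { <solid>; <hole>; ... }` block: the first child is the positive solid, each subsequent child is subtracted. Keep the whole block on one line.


difference() { translate([524, 423, 0]) cylinder(h = 393, r = 86); translate([524, 423, 0]) cylinder(h = 393, r = 69); }


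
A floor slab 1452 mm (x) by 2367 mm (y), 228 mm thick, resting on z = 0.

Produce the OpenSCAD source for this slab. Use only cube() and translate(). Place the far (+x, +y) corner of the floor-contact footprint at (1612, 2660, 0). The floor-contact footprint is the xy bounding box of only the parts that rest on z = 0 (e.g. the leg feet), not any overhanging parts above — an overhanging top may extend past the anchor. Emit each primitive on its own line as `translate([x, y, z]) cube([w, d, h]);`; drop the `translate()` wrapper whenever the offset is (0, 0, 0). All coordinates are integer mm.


translate([160, 293, 0]) cube([1452, 2367, 228]);


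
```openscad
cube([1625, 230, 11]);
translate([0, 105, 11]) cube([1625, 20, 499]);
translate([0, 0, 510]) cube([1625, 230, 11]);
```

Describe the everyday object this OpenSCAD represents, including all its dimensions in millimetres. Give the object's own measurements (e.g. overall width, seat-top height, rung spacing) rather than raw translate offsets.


An I-beam lying along x, 1625 mm long. Overall section height 521 mm. Two flanges 230 mm wide (y) and 11 mm thick, one on the floor and one at the top; a web 20 mm thick runs between them, centred on the flange width.


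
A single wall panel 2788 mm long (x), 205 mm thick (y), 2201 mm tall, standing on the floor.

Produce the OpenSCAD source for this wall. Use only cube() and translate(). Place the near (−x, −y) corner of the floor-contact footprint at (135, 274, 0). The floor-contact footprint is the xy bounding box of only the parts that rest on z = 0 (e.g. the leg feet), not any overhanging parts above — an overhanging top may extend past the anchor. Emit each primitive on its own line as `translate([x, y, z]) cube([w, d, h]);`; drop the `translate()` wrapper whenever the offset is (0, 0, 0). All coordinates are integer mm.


translate([135, 274, 0]) cube([2788, 205, 2201]);
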